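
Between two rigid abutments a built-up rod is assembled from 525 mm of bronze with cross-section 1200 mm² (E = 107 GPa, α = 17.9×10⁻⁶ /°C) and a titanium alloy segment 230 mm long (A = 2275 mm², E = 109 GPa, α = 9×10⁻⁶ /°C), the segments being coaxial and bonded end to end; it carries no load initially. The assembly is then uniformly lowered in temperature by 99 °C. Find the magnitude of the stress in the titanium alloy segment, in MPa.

σ ≈ 99.5 MPa (tensile)

If the supports were absent, the total length change would be Σ αᵢΔT Lᵢ = 17.9×10⁻⁶×99×525 + 9×10⁻⁶×99×230 = 1.135 mm.
The walls prevent any net length change, so an axial force P (same in every segment) develops. Compatibility: P · Σ Lᵢ/(AᵢEᵢ) = δ_free.
The series flexibility is Σ Lᵢ/(AᵢEᵢ) = 525/(1200×107×10³) + 230/(2275×109×10³) = 5.016×10⁻⁶ mm/N.
Hence P = δ_free / Σ(L/AE) = 1.135/5.016×10⁻⁶ = 226.3 kN (tensile).
σ_{titanium alloy} = P / A = 226300 / 2275 = 99.48 MPa.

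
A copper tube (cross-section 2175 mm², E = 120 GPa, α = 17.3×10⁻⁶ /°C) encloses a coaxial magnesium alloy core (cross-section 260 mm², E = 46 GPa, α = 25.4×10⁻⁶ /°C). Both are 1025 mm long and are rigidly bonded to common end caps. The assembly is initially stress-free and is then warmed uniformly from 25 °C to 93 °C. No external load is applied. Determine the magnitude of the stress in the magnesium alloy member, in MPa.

σ ≈ 24.2 MPa (compressive)

Both members must finish at the same length. With the larger α, the magnesium alloy tends to over-expand; the plates restrain it, putting the magnesium alloy in compression and the copper in tension. With no external load the two internal forces are equal and opposite, magnitude P.
Setting the final lengths equal and cancelling L: (α₁ − α₂)ΔT = P/(A₁E₁) + P/(A₂E₂).
|α₁ − α₂|·ΔT = 8.1×10⁻⁶ × 68 = 0.0005508.
1/(A₁E₁) + 1/(A₂E₂) = 1/(2175×120×10³) + 1/(260×46×10³) = 8.744×10⁻⁸ N⁻¹.
P = 0.0005508 / 8.744×10⁻⁸ = 6299 N = 6.299 kN.
σ_{magnesium alloy} = P/A₂ = 6299/260 = 24.23 MPa, compressive.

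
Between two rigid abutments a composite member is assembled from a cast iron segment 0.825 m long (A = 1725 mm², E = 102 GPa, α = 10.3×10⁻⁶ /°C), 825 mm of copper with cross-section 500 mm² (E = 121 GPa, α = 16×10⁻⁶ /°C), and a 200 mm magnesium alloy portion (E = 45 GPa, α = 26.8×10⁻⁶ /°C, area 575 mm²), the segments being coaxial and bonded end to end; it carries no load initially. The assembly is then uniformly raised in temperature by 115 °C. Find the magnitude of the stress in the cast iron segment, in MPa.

With the walls removed the bar would change length by δ_free = Σ αᵢΔT Lᵢ = 10.3×10⁻⁶×115×825 + 16×10⁻⁶×115×825 + 26.8×10⁻⁶×115×200 = 3.112 mm.
The walls prevent any net length change, so an axial force P (same in every segment) develops. Compatibility: P · Σ Lᵢ/(AᵢEᵢ) = δ_free.
The series flexibility is Σ Lᵢ/(AᵢEᵢ) = 825/(1725×102×10³) + 825/(500×121×10³) + 200/(575×45×10³) = 2.605×10⁻⁵ mm/N.
P = 3.112 / 2.605×10⁻⁵ = 119400 N = 119.4 kN, compressive.
σ_{cast iron} = P / A = 119400 / 1725 = 69.23 MPa.

σ ≈ 69.2 MPa (compressive)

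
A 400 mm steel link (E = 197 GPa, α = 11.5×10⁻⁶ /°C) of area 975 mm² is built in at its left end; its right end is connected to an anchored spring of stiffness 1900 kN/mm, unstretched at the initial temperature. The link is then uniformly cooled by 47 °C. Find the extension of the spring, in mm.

δ ≈ 0.0436 mm

Free thermal contraction: δ_free = αΔT L = 11.5×10⁻⁶ × 47 × 400 = 0.2162 mm.
With a force P in the spring, the elastic change of the link is PL/(AE) and that of the spring is P/k; compatibility requires their sum to equal δ_free.
P [ L/(AE) + 1/k ] = δ_free → P [ 400/(975×197×10³) + 1/(1900×10³) ] = 0.2162.
P = 0.2162 / 2.609×10⁻⁶ = 82870 N.
Spring extension = P/k = 82870/(1900×10³) = 0.04362 mm.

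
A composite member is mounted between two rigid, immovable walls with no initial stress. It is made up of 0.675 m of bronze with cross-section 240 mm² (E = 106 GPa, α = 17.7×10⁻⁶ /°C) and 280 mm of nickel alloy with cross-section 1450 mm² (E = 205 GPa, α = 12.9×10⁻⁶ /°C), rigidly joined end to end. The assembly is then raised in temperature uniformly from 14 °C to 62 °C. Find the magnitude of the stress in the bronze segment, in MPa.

σ ≈ 113 MPa (compressive)

With the walls removed the bar would change length by δ_free = Σ αᵢΔT Lᵢ = 17.7×10⁻⁶×48×675 + 12.9×10⁻⁶×48×280 = 0.7469 mm.
Since the ends are fixed, an axial force P builds up, equal in every segment, with P · Σ Lᵢ/(AᵢEᵢ) = δ_free.
The series flexibility is Σ Lᵢ/(AᵢEᵢ) = 675/(240×106×10³) + 280/(1450×205×10³) = 2.747×10⁻⁵ mm/N.
P = 0.7469 / 2.747×10⁻⁵ = 27180 N = 27.18 kN, compressive.
σ_{bronze} = P / A = 27180 / 240 = 113.3 MPa.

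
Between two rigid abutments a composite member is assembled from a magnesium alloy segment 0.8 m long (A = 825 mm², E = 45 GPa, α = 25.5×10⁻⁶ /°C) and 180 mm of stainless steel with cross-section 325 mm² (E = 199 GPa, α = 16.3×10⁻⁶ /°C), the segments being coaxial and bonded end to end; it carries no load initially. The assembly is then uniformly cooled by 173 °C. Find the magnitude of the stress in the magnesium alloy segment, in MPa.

With the walls removed the bar would change length by δ_free = Σ αᵢΔT Lᵢ = 25.5×10⁻⁶×173×800 + 16.3×10⁻⁶×173×180 = 4.037 mm.
The walls prevent any net length change, so an axial force P (same in every segment) develops. Compatibility: P · Σ Lᵢ/(AᵢEᵢ) = δ_free.
Σ Lᵢ/(AᵢEᵢ) = 800/(825×45×10³) + 180/(325×199×10³) = 2.433×10⁻⁵ mm/N.
Hence P = δ_free / Σ(L/AE) = 4.037/2.433×10⁻⁵ = 165.9 kN (tensile).
σ_{magnesium alloy} = P / A = 165900 / 825 = 201.1 MPa.

σ ≈ 201 MPa (tensile)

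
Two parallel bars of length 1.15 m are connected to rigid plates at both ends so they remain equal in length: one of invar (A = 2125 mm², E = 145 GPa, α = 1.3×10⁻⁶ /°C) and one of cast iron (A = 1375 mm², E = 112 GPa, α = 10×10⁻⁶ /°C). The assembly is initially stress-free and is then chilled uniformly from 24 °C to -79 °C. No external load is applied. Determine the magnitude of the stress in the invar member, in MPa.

σ ≈ 43.3 MPa (compressive)

Both members must finish at the same length. With the larger α, the cast iron tends to over-contract; the plates restrain it, putting the cast iron in tension and the invar in compression. With no external load the two internal forces are equal and opposite, magnitude P.
Setting the final lengths equal and cancelling L: (α₁ − α₂)ΔT = P/(A₁E₁) + P/(A₂E₂).
|α₁ − α₂|·ΔT = 8.7×10⁻⁶ × 103 = 0.0008961.
1/(A₁E₁) + 1/(A₂E₂) = 1/(2125×145×10³) + 1/(1375×112×10³) = 9.739×10⁻⁹ N⁻¹.
P = 0.0008961 / 9.739×10⁻⁹ = 92010 N = 92.01 kN.
σ_{invar} = P/A₁ = 92010/2125 = 43.3 MPa, compressive.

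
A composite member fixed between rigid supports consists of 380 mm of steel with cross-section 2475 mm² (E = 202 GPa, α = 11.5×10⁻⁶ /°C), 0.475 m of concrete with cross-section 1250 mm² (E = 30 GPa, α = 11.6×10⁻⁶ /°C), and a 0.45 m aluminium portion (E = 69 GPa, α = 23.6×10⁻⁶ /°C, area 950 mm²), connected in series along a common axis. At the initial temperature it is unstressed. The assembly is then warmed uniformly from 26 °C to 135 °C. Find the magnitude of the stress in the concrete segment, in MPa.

Free thermal expansion of the whole bar: Σ αᵢΔT Lᵢ = 11.5×10⁻⁶×109×380 + 11.6×10⁻⁶×109×475 + 23.6×10⁻⁶×109×450 = 2.235 mm.
Since the ends are fixed, an axial force P builds up, equal in every segment, with P · Σ Lᵢ/(AᵢEᵢ) = δ_free.
Σ Lᵢ/(AᵢEᵢ) = 380/(2475×202×10³) + 475/(1250×30×10³) + 450/(950×69×10³) = 2.029×10⁻⁵ mm/N.
So P = 2.235 / 2.029×10⁻⁵ = 110.1 kN, compressive.
σ_{concrete} = P / A = 110100 / 1250 = 88.09 MPa.

σ ≈ 88.1 MPa (compressive)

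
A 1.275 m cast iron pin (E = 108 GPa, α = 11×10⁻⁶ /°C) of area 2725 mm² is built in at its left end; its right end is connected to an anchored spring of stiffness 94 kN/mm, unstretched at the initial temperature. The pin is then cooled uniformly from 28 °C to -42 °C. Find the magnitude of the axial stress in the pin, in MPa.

If the spring were absent the pin would shorten by αΔT L = 11×10⁻⁶ × 70 × 1275 = 0.9817 mm.
With a force P in the spring, the elastic change of the pin is PL/(AE) and that of the spring is P/k; compatibility requires their sum to equal δ_free.
P [ L/(AE) + 1/k ] = δ_free → P [ 1275/(2725×108×10³) + 1/(94×10³) ] = 0.9817.
P = 0.9817 / 1.497×10⁻⁵ = 65580 N.
σ = P/A = 65580/2725 = 24.07 MPa.

σ ≈ 24.1 MPa (tensile)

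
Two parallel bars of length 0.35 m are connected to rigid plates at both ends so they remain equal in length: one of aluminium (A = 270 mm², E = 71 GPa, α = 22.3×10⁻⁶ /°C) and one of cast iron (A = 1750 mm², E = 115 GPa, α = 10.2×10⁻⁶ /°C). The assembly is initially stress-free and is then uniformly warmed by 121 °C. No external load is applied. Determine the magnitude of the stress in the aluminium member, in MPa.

Equilibrium of a rigid end plate with no external load gives equal and opposite internal forces ±P in the two members. Since α_{aluminium} > α_{cast iron}, heating drives the aluminium into compression and the cast iron into tension.
Setting the final lengths equal and cancelling L: (α₁ − α₂)ΔT = P/(A₁E₁) + P/(A₂E₂).
|α₁ − α₂|·ΔT = 12.1×10⁻⁶ × 121 = 0.001464.
1/(A₁E₁) + 1/(A₂E₂) = 1/(270×71×10³) + 1/(1750×115×10³) = 5.713×10⁻⁸ N⁻¹.
P = 0.001464 / 5.713×10⁻⁸ = 25630 N = 25.63 kN.
σ_{aluminium} = P/A₁ = 25630/270 = 94.91 MPa, compressive.

σ ≈ 94.9 MPa (compressive)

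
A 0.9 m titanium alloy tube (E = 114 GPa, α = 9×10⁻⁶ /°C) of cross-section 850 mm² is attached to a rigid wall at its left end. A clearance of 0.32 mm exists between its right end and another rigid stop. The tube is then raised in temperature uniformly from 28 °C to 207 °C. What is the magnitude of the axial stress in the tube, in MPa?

Free thermal elongation = αΔT L = 9×10⁻⁶ × 179 × 900 = 1.45 mm.
The gap closes (δ_free > 0.32 mm) and the wall then resists a further 1.45 − 0.32 = 1.13 mm of expansion.
Compatibility: PL/(AE) = 1.13 mm, so σ = P/A = E × (1.13/900) = 143.1 MPa.

σ ≈ 143 MPa (compressive)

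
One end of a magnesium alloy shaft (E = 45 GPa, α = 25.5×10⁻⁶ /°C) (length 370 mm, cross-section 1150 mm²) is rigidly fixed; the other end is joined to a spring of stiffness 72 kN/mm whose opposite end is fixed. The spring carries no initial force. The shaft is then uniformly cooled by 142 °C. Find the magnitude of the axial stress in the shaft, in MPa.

If the spring were absent the shaft would shorten by αΔT L = 25.5×10⁻⁶ × 142 × 370 = 1.34 mm.
With a force P in the spring, the elastic change of the shaft is PL/(AE) and that of the spring is P/k; compatibility requires their sum to equal δ_free.
So P = δ_free / [L/(AE) + 1/k] = 1.34 / [ 370/(1150×45×10³) + 1/(72×10³) ].
P = 1.34 / 2.104×10⁻⁵ = 63680 N.
σ = P/A = 63680/1150 = 55.38 MPa.

σ ≈ 55.4 MPa (tensile)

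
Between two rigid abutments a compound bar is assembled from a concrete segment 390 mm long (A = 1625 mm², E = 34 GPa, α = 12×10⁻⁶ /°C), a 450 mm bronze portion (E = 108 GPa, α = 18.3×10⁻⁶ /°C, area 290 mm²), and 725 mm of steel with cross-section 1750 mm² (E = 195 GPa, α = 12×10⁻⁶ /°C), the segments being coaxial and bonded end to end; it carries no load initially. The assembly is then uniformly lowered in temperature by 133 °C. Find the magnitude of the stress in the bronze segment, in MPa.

σ ≈ 421 MPa (tensile)

With the walls removed the bar would change length by δ_free = Σ αᵢΔT Lᵢ = 12×10⁻⁶×133×390 + 18.3×10⁻⁶×133×450 + 12×10⁻⁶×133×725 = 2.875 mm.
The rigid supports impose zero overall length change; the single axial force P common to all segments must satisfy P Σ Lᵢ/(AᵢEᵢ) = δ_free.
The series flexibility is Σ Lᵢ/(AᵢEᵢ) = 390/(1625×34×10³) + 450/(290×108×10³) + 725/(1750×195×10³) = 2.355×10⁻⁵ mm/N.
P = 2.875 / 2.355×10⁻⁵ = 122100 N = 122.1 kN, tensile.
σ_{bronze} = P / A = 122100 / 290 = 420.9 MPa.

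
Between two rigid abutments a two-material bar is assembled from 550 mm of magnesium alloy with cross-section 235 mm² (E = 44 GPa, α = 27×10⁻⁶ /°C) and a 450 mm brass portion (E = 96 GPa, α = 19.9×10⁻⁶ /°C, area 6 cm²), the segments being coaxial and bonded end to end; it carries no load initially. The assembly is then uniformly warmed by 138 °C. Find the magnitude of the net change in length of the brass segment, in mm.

|ΔL| ≈ 0.815 mm

With the walls removed the bar would change length by δ_free = Σ αᵢΔT Lᵢ = 27×10⁻⁶×138×550 + 19.9×10⁻⁶×138×450 = 3.285 mm.
The walls prevent any net length change, so an axial force P (same in every segment) develops. Compatibility: P · Σ Lᵢ/(AᵢEᵢ) = δ_free.
The series flexibility is Σ Lᵢ/(AᵢEᵢ) = 550/(235×44×10³) + 450/(600×96×10³) = 6.1×10⁻⁵ mm/N.
So P = 3.285 / 6.1×10⁻⁵ = 53.85 kN, compressive.
For the brass segment, free thermal change = 19.9×10⁻⁶×138×450 = 1.236 mm and elastic change from P = 53850×450/(600×96×10³) = 0.4207 mm; these oppose, so the net change is 0.815 mm (segment lengthens).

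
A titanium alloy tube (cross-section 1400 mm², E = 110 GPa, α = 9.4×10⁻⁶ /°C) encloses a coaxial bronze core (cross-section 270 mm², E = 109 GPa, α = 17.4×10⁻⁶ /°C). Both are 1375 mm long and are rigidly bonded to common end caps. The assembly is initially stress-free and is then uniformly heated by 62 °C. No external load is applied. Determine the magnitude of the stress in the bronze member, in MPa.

The bronze has the larger α, so on heating it would change length more than the titanium alloy if both were free. The rigid plates force a common final length, so the bronze is put into compression and the titanium alloy into tension, with equal and opposite forces P (no external load).
Equating the net (thermal + elastic) strains gives |α₁ − α₂|·ΔT = P·[1/(A₁E₁) + 1/(A₂E₂)].
|α₁ − α₂|·ΔT = 8×10⁻⁶ × 62 = 0.000496.
1/(A₁E₁) + 1/(A₂E₂) = 1/(1400×110×10³) + 1/(270×109×10³) = 4.047×10⁻⁸ N⁻¹.
P = 0.000496 / 4.047×10⁻⁸ = 12260 N = 12.26 kN.
σ_{bronze} = P/A₂ = 12260/270 = 45.39 MPa, compressive.

σ ≈ 45.4 MPa (compressive)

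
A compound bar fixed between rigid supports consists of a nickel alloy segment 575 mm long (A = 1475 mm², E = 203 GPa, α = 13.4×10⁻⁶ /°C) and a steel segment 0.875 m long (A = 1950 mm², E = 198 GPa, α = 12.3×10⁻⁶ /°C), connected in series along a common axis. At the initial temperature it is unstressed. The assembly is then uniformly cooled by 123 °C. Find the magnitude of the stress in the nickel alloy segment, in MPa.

σ ≈ 368 MPa (tensile)

Free thermal contraction of the whole bar: Σ αᵢΔT Lᵢ = 13.4×10⁻⁶×123×575 + 12.3×10⁻⁶×123×875 = 2.272 mm.
Since the ends are fixed, an axial force P builds up, equal in every segment, with P · Σ Lᵢ/(AᵢEᵢ) = δ_free.
Σ Lᵢ/(AᵢEᵢ) = 575/(1475×203×10³) + 875/(1950×198×10³) = 4.187×10⁻⁶ mm/N.
So P = 2.272 / 4.187×10⁻⁶ = 542.6 kN, tensile.
σ_{nickel alloy} = P / A = 542600 / 1475 = 367.8 MPa.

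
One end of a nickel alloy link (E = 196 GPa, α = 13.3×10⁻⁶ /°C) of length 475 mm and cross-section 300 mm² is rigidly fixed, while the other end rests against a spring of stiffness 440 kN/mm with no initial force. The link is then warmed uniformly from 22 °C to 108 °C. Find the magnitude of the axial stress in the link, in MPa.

Free thermal expansion: δ_free = αΔT L = 13.3×10⁻⁶ × 86 × 475 = 0.5433 mm.
With a force P in the spring, the elastic change of the link is PL/(AE) and that of the spring is P/k; compatibility requires their sum to equal δ_free.
So P = δ_free / [L/(AE) + 1/k] = 0.5433 / [ 475/(300×196×10³) + 1/(440×10³) ].
P = 0.5433 / 1.035×10⁻⁵ = 52490 N.
σ = P/A = 52490/300 = 175 MPa.

σ ≈ 175 MPa (compressive)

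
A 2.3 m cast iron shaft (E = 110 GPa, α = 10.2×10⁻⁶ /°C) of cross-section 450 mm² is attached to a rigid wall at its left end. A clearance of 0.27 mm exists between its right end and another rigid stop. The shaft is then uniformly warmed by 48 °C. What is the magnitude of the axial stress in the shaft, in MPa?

Unrestrained expansion: δ_free = αΔT L = 10.2×10⁻⁶ × 48 × 2300 = 1.126 mm.
After closing the 0.27 mm clearance, 1.126 − 0.27 = 0.8561 mm of expansion remains to be suppressed by the wall.
So σ = E(δ_free − g)/L = 110×10³ × 0.8561/2300 = 40.94 MPa.

σ ≈ 40.9 MPa (compressive)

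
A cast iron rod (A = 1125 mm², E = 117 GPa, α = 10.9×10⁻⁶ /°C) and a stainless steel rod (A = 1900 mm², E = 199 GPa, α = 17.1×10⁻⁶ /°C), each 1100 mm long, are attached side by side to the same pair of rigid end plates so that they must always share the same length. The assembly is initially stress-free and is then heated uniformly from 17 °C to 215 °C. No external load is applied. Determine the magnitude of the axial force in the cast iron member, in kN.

Both members must finish at the same length. With the larger α, the stainless steel tends to over-expand; the plates restrain it, putting the stainless steel in compression and the cast iron in tension. With no external load the two internal forces are equal and opposite, magnitude P.
Setting the final lengths equal and cancelling L: (α₁ − α₂)ΔT = P/(A₁E₁) + P/(A₂E₂).
|α₁ − α₂|·ΔT = 6.2×10⁻⁶ × 198 = 0.001228.
1/(A₁E₁) + 1/(A₂E₂) = 1/(1125×117×10³) + 1/(1900×199×10³) = 1.024×10⁻⁸ N⁻¹.
So P = 0.001228 / 1.024×10⁻⁸ = 119.9 kN.

P ≈ 120 kN (tensile in the cast iron)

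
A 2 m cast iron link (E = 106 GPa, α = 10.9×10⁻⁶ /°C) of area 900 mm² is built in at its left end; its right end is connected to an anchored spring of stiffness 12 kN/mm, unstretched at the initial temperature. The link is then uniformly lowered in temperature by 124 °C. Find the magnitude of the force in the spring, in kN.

If the spring were absent the link would shorten by αΔT L = 10.9×10⁻⁶ × 124 × 2000 = 2.703 mm.
Let P be the tensile force in the spring. The link extends elastically by PL/(AE) and the spring stretches by P/k; together these equal δ_free.
P [ L/(AE) + 1/k ] = δ_free → P [ 2000/(900×106×10³) + 1/(12×10³) ] = 2.703.
P = 2.703 / 0.0001043 = 25920 N.

P ≈ 25.9 kN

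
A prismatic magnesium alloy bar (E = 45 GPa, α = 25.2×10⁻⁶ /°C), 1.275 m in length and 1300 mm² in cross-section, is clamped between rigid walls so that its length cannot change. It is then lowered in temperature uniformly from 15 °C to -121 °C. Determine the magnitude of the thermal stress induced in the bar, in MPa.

σ ≈ 154 MPa (tensile)

The supports are rigid, so the total axial strain is zero. The restrained thermal strain is ε = αΔT = 25.2×10⁻⁶ × 136 = 3427.2×10⁻⁶.
σ = EαΔT = 45×10³ × 25.2×10⁻⁶ × 136 = 154.2 MPa (tensile; the bar is trying to contract).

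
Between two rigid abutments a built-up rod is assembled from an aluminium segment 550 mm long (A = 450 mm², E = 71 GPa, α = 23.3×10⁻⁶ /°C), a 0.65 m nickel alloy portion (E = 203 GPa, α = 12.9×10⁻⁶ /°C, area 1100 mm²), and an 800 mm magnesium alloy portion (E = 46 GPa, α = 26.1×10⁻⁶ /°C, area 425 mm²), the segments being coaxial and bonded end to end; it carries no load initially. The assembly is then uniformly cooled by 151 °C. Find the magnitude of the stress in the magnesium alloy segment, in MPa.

σ ≈ 245 MPa (tensile)

With the walls removed the bar would change length by δ_free = Σ αᵢΔT Lᵢ = 23.3×10⁻⁶×151×550 + 12.9×10⁻⁶×151×650 + 26.1×10⁻⁶×151×800 = 6.354 mm.
The rigid supports impose zero overall length change; the single axial force P common to all segments must satisfy P Σ Lᵢ/(AᵢEᵢ) = δ_free.
The series flexibility is Σ Lᵢ/(AᵢEᵢ) = 550/(450×71×10³) + 650/(1100×203×10³) + 800/(425×46×10³) = 6.105×10⁻⁵ mm/N.
P = 6.354 / 6.105×10⁻⁵ = 104100 N = 104.1 kN, tensile.
σ_{magnesium alloy} = P / A = 104100 / 425 = 244.9 MPa.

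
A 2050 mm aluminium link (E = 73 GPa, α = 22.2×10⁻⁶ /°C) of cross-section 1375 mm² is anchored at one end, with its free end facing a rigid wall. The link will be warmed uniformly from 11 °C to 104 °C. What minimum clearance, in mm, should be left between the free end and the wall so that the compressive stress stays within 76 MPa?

With no wall the link would lengthen by αΔT L = 22.2×10⁻⁶ × 93 × 2050 = 4.232 mm.
A stress of 76 MPa corresponds to the wall pushing the link back by σL/E = 76×2050/(73×10³) = 2.134 mm.
So the gap has to take up the difference, g_min = δ_free − σL/E = 4.232 − 2.134 = 2.098 mm.

g ≈ 2.1 mm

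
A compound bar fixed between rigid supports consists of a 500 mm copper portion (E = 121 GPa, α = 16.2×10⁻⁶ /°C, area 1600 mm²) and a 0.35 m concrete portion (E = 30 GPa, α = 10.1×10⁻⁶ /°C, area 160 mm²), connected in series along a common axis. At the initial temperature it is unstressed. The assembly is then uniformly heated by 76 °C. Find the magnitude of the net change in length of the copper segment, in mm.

If the supports were absent, the total length change would be Σ αᵢΔT Lᵢ = 16.2×10⁻⁶×76×500 + 10.1×10⁻⁶×76×350 = 0.8843 mm.
The rigid supports impose zero overall length change; the single axial force P common to all segments must satisfy P Σ Lᵢ/(AᵢEᵢ) = δ_free.
Σ Lᵢ/(AᵢEᵢ) = 500/(1600×121×10³) + 350/(160×30×10³) = 7.55×10⁻⁵ mm/N.
P = 0.8843 / 7.55×10⁻⁵ = 11710 N = 11.71 kN, compressive.
For the copper segment, free thermal change = 16.2×10⁻⁶×76×500 = 0.6156 mm and elastic change from P = 11710×500/(1600×121×10³) = 0.03025 mm; these oppose, so the net change is 0.585 mm (segment lengthens).

|ΔL| ≈ 0.585 mm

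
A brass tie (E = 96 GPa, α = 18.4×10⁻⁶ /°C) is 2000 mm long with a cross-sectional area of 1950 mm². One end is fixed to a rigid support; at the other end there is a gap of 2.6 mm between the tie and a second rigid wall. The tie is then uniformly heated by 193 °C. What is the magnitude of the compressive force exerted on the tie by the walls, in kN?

Unrestrained expansion: δ_free = αΔT L = 18.4×10⁻⁶ × 193 × 2000 = 7.102 mm.
This exceeds the 2.6 mm gap, so the wall pushes back. The portion of expansion that must be recovered elastically is δ_free − gap = 7.102 − 2.6 = 4.502 mm.
That suppressed elongation corresponds to σ = E·Δ/L = 96×10³ × 4.502/2000 = 216.1 MPa.
Force on the wall = σA = 216.1 × 1950 mm² = 421.4 kN.

P ≈ 421 kN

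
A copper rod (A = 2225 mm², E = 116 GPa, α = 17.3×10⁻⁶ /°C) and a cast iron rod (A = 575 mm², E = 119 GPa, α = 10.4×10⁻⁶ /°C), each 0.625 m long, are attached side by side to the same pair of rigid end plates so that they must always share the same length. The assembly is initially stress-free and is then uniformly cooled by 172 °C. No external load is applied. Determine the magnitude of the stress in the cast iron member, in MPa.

Both members must finish at the same length. With the larger α, the copper tends to over-contract; the plates restrain it, putting the copper in tension and the cast iron in compression. With no external load the two internal forces are equal and opposite, magnitude P.
Compatibility of the two members (thermal + elastic change equal): (α₁ − α₂)ΔT = P·[1/(A₁E₁) + 1/(A₂E₂)].
|α₁ − α₂|·ΔT = 6.9×10⁻⁶ × 172 = 0.001187.
1/(A₁E₁) + 1/(A₂E₂) = 1/(2225×116×10³) + 1/(575×119×10³) = 1.849×10⁻⁸ N⁻¹.
So P = 0.001187 / 1.849×10⁻⁸ = 64.19 kN.
σ_{cast iron} = P/A₂ = 64190/575 = 111.6 MPa, compressive.

σ ≈ 112 MPa (compressive)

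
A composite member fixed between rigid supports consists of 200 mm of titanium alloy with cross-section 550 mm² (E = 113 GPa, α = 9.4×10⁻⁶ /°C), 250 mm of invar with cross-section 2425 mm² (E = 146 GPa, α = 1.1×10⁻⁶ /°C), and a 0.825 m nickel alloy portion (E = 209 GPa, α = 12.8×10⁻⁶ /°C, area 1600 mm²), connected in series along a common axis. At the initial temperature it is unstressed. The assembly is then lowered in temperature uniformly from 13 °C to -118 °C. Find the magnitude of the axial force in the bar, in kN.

P ≈ 261 kN (tensile)

With the walls removed the bar would change length by δ_free = Σ αᵢΔT Lᵢ = 9.4×10⁻⁶×131×200 + 1.1×10⁻⁶×131×250 + 12.8×10⁻⁶×131×825 = 1.666 mm.
The walls prevent any net length change, so an axial force P (same in every segment) develops. Compatibility: P · Σ Lᵢ/(AᵢEᵢ) = δ_free.
The series flexibility is Σ Lᵢ/(AᵢEᵢ) = 200/(550×113×10³) + 250/(2425×146×10³) + 825/(1600×209×10³) = 6.391×10⁻⁶ mm/N.
Hence P = δ_free / Σ(L/AE) = 1.666/6.391×10⁻⁶ = 260.6 kN (tensile).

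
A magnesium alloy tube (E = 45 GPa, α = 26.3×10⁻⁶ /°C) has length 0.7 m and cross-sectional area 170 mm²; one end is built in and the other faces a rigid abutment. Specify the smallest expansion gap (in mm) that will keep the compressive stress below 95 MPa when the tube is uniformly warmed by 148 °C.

Free expansion if unrestrained: δ_free = αΔT L = 26.3×10⁻⁶ × 148 × 700 = 2.725 mm.
At the allowable stress the elastic shortening the wall may impose is σL/E = 95 × 700 / (45×10³) = 1.478 mm.
The gap must absorb the remainder: g_min = 2.725 − 1.478 = 1.247 mm.

g ≈ 1.25 mm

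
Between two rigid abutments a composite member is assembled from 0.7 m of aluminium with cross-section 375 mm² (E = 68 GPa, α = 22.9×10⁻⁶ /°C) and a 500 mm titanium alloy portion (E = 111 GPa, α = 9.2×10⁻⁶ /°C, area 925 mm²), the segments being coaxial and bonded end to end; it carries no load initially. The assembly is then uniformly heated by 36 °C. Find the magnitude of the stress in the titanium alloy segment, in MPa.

If the supports were absent, the total length change would be Σ αᵢΔT Lᵢ = 22.9×10⁻⁶×36×700 + 9.2×10⁻⁶×36×500 = 0.7427 mm.
Since the ends are fixed, an axial force P builds up, equal in every segment, with P · Σ Lᵢ/(AᵢEᵢ) = δ_free.
Σ Lᵢ/(AᵢEᵢ) = 700/(375×68×10³) + 500/(925×111×10³) = 3.232×10⁻⁵ mm/N.
So P = 0.7427 / 3.232×10⁻⁵ = 22.98 kN, compressive.
σ_{titanium alloy} = P / A = 22980 / 925 = 24.84 MPa.

σ ≈ 24.8 MPa (compressive)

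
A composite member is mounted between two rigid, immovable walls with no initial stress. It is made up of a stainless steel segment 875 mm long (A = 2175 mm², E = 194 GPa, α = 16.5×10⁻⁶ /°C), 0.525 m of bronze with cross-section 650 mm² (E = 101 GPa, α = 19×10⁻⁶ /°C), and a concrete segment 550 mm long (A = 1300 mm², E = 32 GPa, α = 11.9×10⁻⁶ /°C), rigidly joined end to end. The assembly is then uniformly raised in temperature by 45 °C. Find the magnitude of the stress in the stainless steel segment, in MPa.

σ ≈ 27.5 MPa (compressive)

Free thermal expansion of the whole bar: Σ αᵢΔT Lᵢ = 16.5×10⁻⁶×45×875 + 19×10⁻⁶×45×525 + 11.9×10⁻⁶×45×550 = 1.393 mm.
Since the ends are fixed, an axial force P builds up, equal in every segment, with P · Σ Lᵢ/(AᵢEᵢ) = δ_free.
The series flexibility is Σ Lᵢ/(AᵢEᵢ) = 875/(2175×194×10³) + 525/(650×101×10³) + 550/(1300×32×10³) = 2.329×10⁻⁵ mm/N.
Hence P = δ_free / Σ(L/AE) = 1.393/2.329×10⁻⁵ = 59.81 kN (compressive).
σ_{stainless steel} = P / A = 59810 / 2175 = 27.5 MPa.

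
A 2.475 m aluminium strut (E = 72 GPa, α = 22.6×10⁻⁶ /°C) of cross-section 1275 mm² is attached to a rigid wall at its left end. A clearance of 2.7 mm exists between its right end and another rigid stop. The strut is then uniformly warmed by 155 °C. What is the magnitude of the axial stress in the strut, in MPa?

Free thermal elongation = αΔT L = 22.6×10⁻⁶ × 155 × 2475 = 8.67 mm.
After closing the 2.7 mm clearance, 8.67 − 2.7 = 5.97 mm of expansion remains to be suppressed by the wall.
So σ = E(δ_free − g)/L = 72×10³ × 5.97/2475 = 173.7 MPa.

σ ≈ 174 MPa (compressive)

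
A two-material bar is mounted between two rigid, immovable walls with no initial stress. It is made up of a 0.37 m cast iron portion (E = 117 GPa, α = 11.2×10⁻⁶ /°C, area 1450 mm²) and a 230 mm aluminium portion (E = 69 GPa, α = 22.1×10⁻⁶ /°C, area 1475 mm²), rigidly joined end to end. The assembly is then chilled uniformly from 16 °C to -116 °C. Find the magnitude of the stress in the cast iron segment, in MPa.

With the walls removed the bar would change length by δ_free = Σ αᵢΔT Lᵢ = 11.2×10⁻⁶×132×370 + 22.1×10⁻⁶×132×230 = 1.218 mm.
The rigid supports impose zero overall length change; the single axial force P common to all segments must satisfy P Σ Lᵢ/(AᵢEᵢ) = δ_free.
The series flexibility is Σ Lᵢ/(AᵢEᵢ) = 370/(1450×117×10³) + 230/(1475×69×10³) = 4.441×10⁻⁶ mm/N.
So P = 1.218 / 4.441×10⁻⁶ = 274.3 kN, tensile.
σ_{cast iron} = P / A = 274300 / 1450 = 189.1 MPa.

σ ≈ 189 MPa (tensile)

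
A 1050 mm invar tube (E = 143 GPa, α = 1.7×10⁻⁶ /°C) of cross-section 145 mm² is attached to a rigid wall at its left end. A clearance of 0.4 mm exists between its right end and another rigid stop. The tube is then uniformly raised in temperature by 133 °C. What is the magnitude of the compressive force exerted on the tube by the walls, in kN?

Free thermal elongation = αΔT L = 1.7×10⁻⁶ × 133 × 1050 = 0.2374 mm.
This is smaller than the 0.4 mm clearance, so the tube expands freely without reaching the stop — the stress is zero.

P ≈ 0 kN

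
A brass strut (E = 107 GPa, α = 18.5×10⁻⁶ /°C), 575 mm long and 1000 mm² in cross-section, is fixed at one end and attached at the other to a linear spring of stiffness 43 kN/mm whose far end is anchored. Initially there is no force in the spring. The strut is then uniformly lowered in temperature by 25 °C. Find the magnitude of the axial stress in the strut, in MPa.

Free thermal contraction: δ_free = αΔT L = 18.5×10⁻⁶ × 25 × 575 = 0.2659 mm.
Let P be the tensile force in the spring. The strut extends elastically by PL/(AE) and the spring stretches by P/k; together these equal δ_free.
P [ L/(AE) + 1/k ] = δ_free → P [ 575/(1000×107×10³) + 1/(43×10³) ] = 0.2659.
P = 0.2659 / 2.863×10⁻⁵ = 9289 N.
σ = P/A = 9289/1000 = 9.289 MPa.

σ ≈ 9.29 MPa (tensile)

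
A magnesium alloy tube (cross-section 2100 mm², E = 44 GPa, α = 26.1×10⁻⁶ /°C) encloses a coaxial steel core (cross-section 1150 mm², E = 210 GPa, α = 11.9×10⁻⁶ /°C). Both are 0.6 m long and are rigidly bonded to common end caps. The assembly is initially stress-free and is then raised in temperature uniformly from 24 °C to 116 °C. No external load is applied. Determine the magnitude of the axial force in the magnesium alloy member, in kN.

P ≈ 87.3 kN (compressive in the magnesium alloy)

The magnesium alloy has the larger α, so on heating it would change length more than the steel if both were free. The rigid plates force a common final length, so the magnesium alloy is put into compression and the steel into tension, with equal and opposite forces P (no external load).
Equating the net (thermal + elastic) strains gives |α₁ − α₂|·ΔT = P·[1/(A₁E₁) + 1/(A₂E₂)].
|α₁ − α₂|·ΔT = 14.2×10⁻⁶ × 92 = 0.001306.
1/(A₁E₁) + 1/(A₂E₂) = 1/(2100×44×10³) + 1/(1150×210×10³) = 1.496×10⁻⁸ N⁻¹.
P = 0.001306 / 1.496×10⁻⁸ = 87310 N = 87.31 kN.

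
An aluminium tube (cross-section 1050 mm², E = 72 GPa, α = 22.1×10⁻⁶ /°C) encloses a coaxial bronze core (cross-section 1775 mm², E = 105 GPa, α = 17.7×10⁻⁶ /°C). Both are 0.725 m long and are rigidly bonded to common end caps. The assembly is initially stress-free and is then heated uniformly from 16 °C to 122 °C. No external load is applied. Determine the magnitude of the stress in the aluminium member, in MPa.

Equilibrium of a rigid end plate with no external load gives equal and opposite internal forces ±P in the two members. Since α_{aluminium} > α_{bronze}, heating drives the aluminium into compression and the bronze into tension.
Setting the final lengths equal and cancelling L: (α₁ − α₂)ΔT = P/(A₁E₁) + P/(A₂E₂).
|α₁ − α₂|·ΔT = 4.4×10⁻⁶ × 106 = 0.0004664.
1/(A₁E₁) + 1/(A₂E₂) = 1/(1050×72×10³) + 1/(1775×105×10³) = 1.859×10⁻⁸ N⁻¹.
So P = 0.0004664 / 1.859×10⁻⁸ = 25.08 kN.
σ_{aluminium} = P/A₁ = 25080/1050 = 23.89 MPa, compressive.

σ ≈ 23.9 MPa (compressive)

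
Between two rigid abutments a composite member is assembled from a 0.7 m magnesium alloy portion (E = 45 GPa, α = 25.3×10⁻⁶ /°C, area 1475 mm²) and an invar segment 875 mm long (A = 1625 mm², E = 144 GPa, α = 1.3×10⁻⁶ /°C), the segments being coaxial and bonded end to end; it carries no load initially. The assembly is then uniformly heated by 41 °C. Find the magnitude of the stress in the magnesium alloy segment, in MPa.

σ ≈ 36.7 MPa (compressive)

If the supports were absent, the total length change would be Σ αᵢΔT Lᵢ = 25.3×10⁻⁶×41×700 + 1.3×10⁻⁶×41×875 = 0.7727 mm.
The walls prevent any net length change, so an axial force P (same in every segment) develops. Compatibility: P · Σ Lᵢ/(AᵢEᵢ) = δ_free.
The series flexibility is Σ Lᵢ/(AᵢEᵢ) = 700/(1475×45×10³) + 875/(1625×144×10³) = 1.429×10⁻⁵ mm/N.
So P = 0.7727 / 1.429×10⁻⁵ = 54.09 kN, compressive.
σ_{magnesium alloy} = P / A = 54090 / 1475 = 36.67 MPa.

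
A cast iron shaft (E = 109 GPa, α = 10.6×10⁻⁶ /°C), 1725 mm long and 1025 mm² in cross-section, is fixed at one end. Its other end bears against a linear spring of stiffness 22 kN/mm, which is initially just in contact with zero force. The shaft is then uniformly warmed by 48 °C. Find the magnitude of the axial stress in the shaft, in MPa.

σ ≈ 14.1 MPa (compressive)

If the spring were absent the shaft would lengthen by αΔT L = 10.6×10⁻⁶ × 48 × 1725 = 0.8777 mm.
Let P be the compressive force at the spring. The shaft shortens elastically by PL/(AE) and the spring compresses by P/k; together these equal δ_free.
So P = δ_free / [L/(AE) + 1/k] = 0.8777 / [ 1725/(1025×109×10³) + 1/(22×10³) ].
P = 0.8777 / 6.089×10⁻⁵ = 14410 N.
σ = P/A = 14410/1025 = 14.06 MPa.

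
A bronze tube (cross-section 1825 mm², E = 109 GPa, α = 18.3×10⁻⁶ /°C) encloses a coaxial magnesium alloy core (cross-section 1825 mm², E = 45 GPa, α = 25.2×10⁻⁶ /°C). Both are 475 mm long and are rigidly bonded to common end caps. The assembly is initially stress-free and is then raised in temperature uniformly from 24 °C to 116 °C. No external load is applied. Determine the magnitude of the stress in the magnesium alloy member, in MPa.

σ ≈ 20.2 MPa (compressive)

The magnesium alloy has the larger α, so on heating it would change length more than the bronze if both were free. The rigid plates force a common final length, so the magnesium alloy is put into compression and the bronze into tension, with equal and opposite forces P (no external load).
Setting the final lengths equal and cancelling L: (α₁ − α₂)ΔT = P/(A₁E₁) + P/(A₂E₂).
|α₁ − α₂|·ΔT = 6.9×10⁻⁶ × 92 = 0.0006348.
1/(A₁E₁) + 1/(A₂E₂) = 1/(1825×109×10³) + 1/(1825×45×10³) = 1.72×10⁻⁸ N⁻¹.
P = 0.0006348 / 1.72×10⁻⁸ = 36900 N = 36.9 kN.
σ_{magnesium alloy} = P/A₂ = 36900/1825 = 20.22 MPa, compressive.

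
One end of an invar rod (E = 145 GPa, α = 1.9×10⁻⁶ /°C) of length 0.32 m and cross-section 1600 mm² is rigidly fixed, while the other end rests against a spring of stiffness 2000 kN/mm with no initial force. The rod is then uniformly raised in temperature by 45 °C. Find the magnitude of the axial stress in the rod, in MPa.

σ ≈ 9.1 MPa (compressive)

Free thermal expansion: δ_free = αΔT L = 1.9×10⁻⁶ × 45 × 320 = 0.02736 mm.
With a force P in the spring, the elastic change of the rod is PL/(AE) and that of the spring is P/k; compatibility requires their sum to equal δ_free.
So P = δ_free / [L/(AE) + 1/k] = 0.02736 / [ 320/(1600×145×10³) + 1/(2000×10³) ].
P = 0.02736 / 1.879×10⁻⁶ = 14560 N.
σ = P/A = 14560/1600 = 9.099 MPa.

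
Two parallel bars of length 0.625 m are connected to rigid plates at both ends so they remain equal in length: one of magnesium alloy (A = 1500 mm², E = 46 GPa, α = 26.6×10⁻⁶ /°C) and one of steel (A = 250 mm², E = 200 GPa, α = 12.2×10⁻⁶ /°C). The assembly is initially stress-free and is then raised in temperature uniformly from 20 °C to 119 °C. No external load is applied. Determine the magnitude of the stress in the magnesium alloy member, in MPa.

σ ≈ 27.6 MPa (compressive)

The magnesium alloy has the larger α, so on heating it would change length more than the steel if both were free. The rigid plates force a common final length, so the magnesium alloy is put into compression and the steel into tension, with equal and opposite forces P (no external load).
Setting the final lengths equal and cancelling L: (α₁ − α₂)ΔT = P/(A₁E₁) + P/(A₂E₂).
|α₁ − α₂|·ΔT = 14.4×10⁻⁶ × 99 = 0.001426.
1/(A₁E₁) + 1/(A₂E₂) = 1/(1500×46×10³) + 1/(250×200×10³) = 3.449×10⁻⁸ N⁻¹.
P = 0.001426 / 3.449×10⁻⁸ = 41330 N = 41.33 kN.
σ_{magnesium alloy} = P/A₁ = 41330/1500 = 27.55 MPa, compressive.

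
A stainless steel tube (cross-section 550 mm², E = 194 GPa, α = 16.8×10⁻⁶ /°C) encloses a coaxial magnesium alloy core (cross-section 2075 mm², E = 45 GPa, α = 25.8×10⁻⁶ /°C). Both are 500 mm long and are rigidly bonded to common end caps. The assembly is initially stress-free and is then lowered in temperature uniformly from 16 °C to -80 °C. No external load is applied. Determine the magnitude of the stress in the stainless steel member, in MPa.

σ ≈ 78.2 MPa (compressive)

Equilibrium of a rigid end plate with no external load gives equal and opposite internal forces ±P in the two members. Since α_{magnesium alloy} > α_{stainless steel}, cooling drives the magnesium alloy into tension and the stainless steel into compression.
Compatibility of the two members (thermal + elastic change equal): (α₁ − α₂)ΔT = P·[1/(A₁E₁) + 1/(A₂E₂)].
|α₁ − α₂|·ΔT = 9×10⁻⁶ × 96 = 0.000864.
1/(A₁E₁) + 1/(A₂E₂) = 1/(550×194×10³) + 1/(2075×45×10³) = 2.008×10⁻⁸ N⁻¹.
So P = 0.000864 / 2.008×10⁻⁸ = 43.02 kN.
σ_{stainless steel} = P/A₁ = 43020/550 = 78.23 MPa, compressive.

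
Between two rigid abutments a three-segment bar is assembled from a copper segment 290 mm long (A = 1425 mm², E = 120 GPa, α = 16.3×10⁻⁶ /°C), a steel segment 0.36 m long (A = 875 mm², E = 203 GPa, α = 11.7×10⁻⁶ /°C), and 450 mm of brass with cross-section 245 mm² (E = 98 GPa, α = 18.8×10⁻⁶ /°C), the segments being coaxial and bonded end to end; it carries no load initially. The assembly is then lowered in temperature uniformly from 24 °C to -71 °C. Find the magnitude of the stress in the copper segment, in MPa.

σ ≈ 51.6 MPa (tensile)

Free thermal contraction of the whole bar: Σ αᵢΔT Lᵢ = 16.3×10⁻⁶×95×290 + 11.7×10⁻⁶×95×360 + 18.8×10⁻⁶×95×450 = 1.653 mm.
Since the ends are fixed, an axial force P builds up, equal in every segment, with P · Σ Lᵢ/(AᵢEᵢ) = δ_free.
Σ Lᵢ/(AᵢEᵢ) = 290/(1425×120×10³) + 360/(875×203×10³) + 450/(245×98×10³) = 2.246×10⁻⁵ mm/N.
So P = 1.653 / 2.246×10⁻⁵ = 73.58 kN, tensile.
σ_{copper} = P / A = 73580 / 1425 = 51.63 MPa.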